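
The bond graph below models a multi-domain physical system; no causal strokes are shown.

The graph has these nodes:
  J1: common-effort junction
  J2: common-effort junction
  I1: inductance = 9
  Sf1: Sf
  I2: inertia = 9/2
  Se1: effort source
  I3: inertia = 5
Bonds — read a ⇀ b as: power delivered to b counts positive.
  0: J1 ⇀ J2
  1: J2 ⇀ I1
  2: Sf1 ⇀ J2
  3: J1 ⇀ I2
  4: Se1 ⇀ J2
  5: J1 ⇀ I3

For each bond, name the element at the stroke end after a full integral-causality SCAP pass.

b2 |Sf1  (Sf1: flow source, stroke at near end)
b4 |J2  (source Se1 imposes e)
b0 |J1  (J2 effort already set via bond 4)
b1 |I1  (common-e at J2 fixed by 4)
b3 |I2  (0-jn J1 has e-setter on 0)
b5 |I3  (0-jn J1 has e-setter on 0)

bond 0 stroke at J1
bond 1 stroke at I1
bond 2 stroke at Sf1
bond 3 stroke at I2
bond 4 stroke at J2
bond 5 stroke at I3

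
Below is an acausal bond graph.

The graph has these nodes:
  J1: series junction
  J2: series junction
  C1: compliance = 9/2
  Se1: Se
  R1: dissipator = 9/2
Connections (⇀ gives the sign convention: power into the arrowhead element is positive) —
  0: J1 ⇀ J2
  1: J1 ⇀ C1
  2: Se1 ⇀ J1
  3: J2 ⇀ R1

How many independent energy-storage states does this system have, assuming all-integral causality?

1  (C1 all integral)

b2 |J1  (Se1: effort source, stroke at far end)
b1 |J1  (prefer integral on C1)
b0 |J2  (J1 needs exactly one f-in)
b3 |R1  (closing 1-jn rule on J2)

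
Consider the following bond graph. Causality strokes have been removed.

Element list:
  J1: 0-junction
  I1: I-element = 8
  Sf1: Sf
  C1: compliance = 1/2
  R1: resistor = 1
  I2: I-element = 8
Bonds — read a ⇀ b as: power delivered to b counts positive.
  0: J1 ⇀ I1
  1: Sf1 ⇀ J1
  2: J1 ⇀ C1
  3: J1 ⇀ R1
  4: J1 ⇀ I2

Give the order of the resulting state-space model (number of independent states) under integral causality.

3  (C1, I1, I2 all integral)

β1 stroke at Sf1  (Sf1 (Sf) sets flow on bond)
β0 stroke at I1  (I1 integral (f out))
β2 stroke at J1  (prefer integral on C1)
β3 stroke at R1  (0-jn J1 has e-setter on 2)
β4 stroke at I2  (common-e at J1 fixed by 2)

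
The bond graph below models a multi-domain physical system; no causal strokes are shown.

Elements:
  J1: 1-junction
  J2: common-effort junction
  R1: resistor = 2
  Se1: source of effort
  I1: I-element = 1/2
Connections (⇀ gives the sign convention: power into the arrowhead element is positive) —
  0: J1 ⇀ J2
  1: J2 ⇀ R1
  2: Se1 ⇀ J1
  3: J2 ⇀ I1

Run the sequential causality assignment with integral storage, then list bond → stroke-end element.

b2 |J1  (Se1 (Se) sets effort on bond)
b0 |J2  (only one flow-in slot at J1)
b1 |R1  (common-e at J2 fixed by 0)
b3 |I1  (J2 effort already set via bond 0)

bond 0 stroke at J2
bond 1 stroke at R1
bond 2 stroke at J1
bond 3 stroke at I1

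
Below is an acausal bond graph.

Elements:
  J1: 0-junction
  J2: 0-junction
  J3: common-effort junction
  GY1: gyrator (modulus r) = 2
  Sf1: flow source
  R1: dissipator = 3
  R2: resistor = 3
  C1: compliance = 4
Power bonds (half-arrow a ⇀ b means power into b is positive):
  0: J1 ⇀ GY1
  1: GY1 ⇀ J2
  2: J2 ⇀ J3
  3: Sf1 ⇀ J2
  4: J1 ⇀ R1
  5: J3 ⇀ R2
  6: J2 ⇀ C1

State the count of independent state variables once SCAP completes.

β3 stroke at Sf1  (Sf1 fixes flow; stroke at Sf1)
β6 stroke at J2  (prefer integral on C1)
β1 stroke at GY1  (common-e at J2 fixed by 6)
β2 stroke at J3  (J2: bond 6 brought effort, rest push out)
β5 stroke at R2  (common-e at J3 fixed by 2)
β0 stroke at GY1  (GY1 both-in/both-out from 1)
β4 stroke at J1  (closing 0-jn rule on J1)

1  (C1 all integral)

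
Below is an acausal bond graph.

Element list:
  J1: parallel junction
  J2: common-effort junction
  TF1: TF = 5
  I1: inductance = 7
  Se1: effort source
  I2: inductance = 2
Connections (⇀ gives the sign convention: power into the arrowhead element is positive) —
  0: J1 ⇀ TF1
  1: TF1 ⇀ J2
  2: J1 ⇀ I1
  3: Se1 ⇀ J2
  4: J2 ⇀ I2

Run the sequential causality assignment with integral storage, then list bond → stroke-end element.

#3 stroke→J2  (Se1 (Se) sets effort on bond)
#1 stroke→TF1  (common-e at J2 fixed by 3)
#4 stroke→I2  (J2 effort already set via bond 3)
#0 stroke→J1  (through TF1, causality passes straight; one stroke at TF1)
#2 stroke→I1  (0-jn J1 has e-setter on 0)

β0 stroke at J1
β1 stroke at TF1
β2 stroke at I1
β3 stroke at J2
β4 stroke at I2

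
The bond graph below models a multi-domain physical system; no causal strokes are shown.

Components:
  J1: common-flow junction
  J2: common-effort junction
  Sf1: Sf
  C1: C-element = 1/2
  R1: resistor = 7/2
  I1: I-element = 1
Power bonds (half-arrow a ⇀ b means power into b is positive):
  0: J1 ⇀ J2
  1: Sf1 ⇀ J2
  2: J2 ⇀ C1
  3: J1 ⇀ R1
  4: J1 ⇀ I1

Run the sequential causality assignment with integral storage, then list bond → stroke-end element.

bond 0 stroke at J1
bond 1 stroke at Sf1
bond 2 stroke at J2
bond 3 stroke at J1
bond 4 stroke at I1

β1 stroke→Sf1  (Sf1: flow source, stroke at near end)
β2 stroke→J2  (C1 integral (e out))
β0 stroke→J1  (J2: bond 2 brought effort, rest push out)
β4 stroke→I1  (I1 outputs flow p/I1)
β3 stroke→J1  (J1 flow already set via bond 4)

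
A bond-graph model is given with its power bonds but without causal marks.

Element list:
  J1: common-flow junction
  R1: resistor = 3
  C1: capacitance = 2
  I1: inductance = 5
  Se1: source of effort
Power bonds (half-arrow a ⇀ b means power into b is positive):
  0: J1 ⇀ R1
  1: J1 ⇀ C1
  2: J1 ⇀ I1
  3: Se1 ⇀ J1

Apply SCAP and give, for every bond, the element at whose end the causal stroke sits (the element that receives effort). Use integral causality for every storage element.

b3 stroke at J1  (Se1: effort source, stroke at far end)
b1 stroke at J1  (C1: C, integral causality)
b2 stroke at I1  (I1 integral (f out))
b0 stroke at J1  (J1 flow already set via bond 2)

bond 0 stroke at J1
bond 1 stroke at J1
bond 2 stroke at I1
bond 3 stroke at J1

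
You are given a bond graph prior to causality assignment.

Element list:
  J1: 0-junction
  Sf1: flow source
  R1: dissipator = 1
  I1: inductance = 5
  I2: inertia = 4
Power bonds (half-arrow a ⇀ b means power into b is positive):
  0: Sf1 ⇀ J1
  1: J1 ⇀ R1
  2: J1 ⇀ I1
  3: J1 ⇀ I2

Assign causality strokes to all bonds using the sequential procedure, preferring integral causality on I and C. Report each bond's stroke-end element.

b0 stroke at Sf1
b1 stroke at J1
b2 stroke at I1
b3 stroke at I2

b0 |Sf1  (source Sf1 imposes f)
b2 |I1  (I1 outputs flow p/I1)
b3 |I2  (I2 outputs flow p/I2)
b1 |J1  (J1: last free bond brings effort in)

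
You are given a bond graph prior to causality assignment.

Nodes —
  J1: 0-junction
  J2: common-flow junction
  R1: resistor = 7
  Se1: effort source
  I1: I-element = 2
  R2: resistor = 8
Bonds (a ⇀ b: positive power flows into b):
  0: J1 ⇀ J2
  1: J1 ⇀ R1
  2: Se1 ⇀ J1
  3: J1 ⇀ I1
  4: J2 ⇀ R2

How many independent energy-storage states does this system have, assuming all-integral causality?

#2 →J1  (Se1 fixes effort; stroke away)
#0 →J2  (common-e at J1 fixed by 2)
#1 →R1  (0-jn J1 has e-setter on 2)
#3 →I1  (J1: bond 2 brought effort, rest push out)
#4 →R2  (J2: last free bond brings flow in)

1  (I1 all integral)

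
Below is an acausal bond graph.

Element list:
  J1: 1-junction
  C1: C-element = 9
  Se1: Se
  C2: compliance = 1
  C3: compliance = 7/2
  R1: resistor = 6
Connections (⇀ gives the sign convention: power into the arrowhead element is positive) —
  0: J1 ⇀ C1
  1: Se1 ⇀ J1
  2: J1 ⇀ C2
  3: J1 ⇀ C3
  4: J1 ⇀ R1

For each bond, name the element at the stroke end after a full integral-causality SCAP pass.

b1 stroke at J1  (source Se1 imposes e)
b0 stroke at J1  (C1: C, integral causality)
b2 stroke at J1  (C2: C, integral causality)
b3 stroke at J1  (C3 outputs effort q/C3)
b4 stroke at R1  (J1: last free bond brings flow in)

#0 →J1
#1 →J1
#2 →J1
#3 →J1
#4 →R1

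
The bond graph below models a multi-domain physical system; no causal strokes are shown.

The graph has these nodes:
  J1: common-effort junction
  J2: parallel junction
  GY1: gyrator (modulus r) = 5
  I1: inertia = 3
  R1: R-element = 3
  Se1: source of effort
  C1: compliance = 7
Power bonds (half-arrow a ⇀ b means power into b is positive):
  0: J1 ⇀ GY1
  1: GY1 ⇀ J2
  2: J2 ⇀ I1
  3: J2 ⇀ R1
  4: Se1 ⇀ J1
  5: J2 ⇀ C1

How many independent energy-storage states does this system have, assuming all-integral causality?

2  (C1, I1 all integral)

bond 4 →J1  (source Se1 imposes e)
bond 0 →GY1  (common-e at J1 fixed by 4)
bond 1 →GY1  (GY GY1: same side as bond 0)
bond 2 →I1  (prefer integral on I1)
bond 5 →J2  (C1: C, integral causality)
bond 3 →R1  (J2: bond 5 brought effort, rest push out)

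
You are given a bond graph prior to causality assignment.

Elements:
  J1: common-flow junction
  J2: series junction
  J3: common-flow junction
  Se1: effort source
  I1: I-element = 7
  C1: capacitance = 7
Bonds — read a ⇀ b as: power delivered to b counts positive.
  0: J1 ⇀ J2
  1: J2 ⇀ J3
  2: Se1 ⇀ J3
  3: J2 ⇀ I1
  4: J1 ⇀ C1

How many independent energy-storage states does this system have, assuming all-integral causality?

bond 2 |J3  (Se1 fixes effort; stroke away)
bond 1 |J2  (closing 1-jn rule on J3)
bond 3 |I1  (I1: I, integral causality)
bond 0 |J2  (1-jn J2 has f-setter on 3)
bond 4 |J1  (J1 flow already set via bond 0)

2  (C1, I1 all integral)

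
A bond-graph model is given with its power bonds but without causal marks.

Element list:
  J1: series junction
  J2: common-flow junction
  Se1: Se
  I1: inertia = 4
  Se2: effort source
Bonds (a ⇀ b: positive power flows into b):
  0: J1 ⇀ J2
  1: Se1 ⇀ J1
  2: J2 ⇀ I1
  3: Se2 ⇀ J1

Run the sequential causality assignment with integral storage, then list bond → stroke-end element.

bond 0 stroke→J2
bond 1 stroke→J1
bond 2 stroke→I1
bond 3 stroke→J1

#1 →J1  (source Se1 imposes e)
#3 →J1  (Se2 (Se) sets effort on bond)
#0 →J2  (J1: last free bond brings flow in)
#2 →I1  (closing 1-jn rule on J2)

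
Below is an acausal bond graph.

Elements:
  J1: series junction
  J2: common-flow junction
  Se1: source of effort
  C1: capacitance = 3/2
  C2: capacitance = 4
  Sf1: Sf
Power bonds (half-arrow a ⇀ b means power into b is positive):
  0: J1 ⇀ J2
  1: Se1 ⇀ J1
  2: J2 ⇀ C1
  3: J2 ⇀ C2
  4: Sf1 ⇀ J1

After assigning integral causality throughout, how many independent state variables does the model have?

2  (C1, C2 all integral)

b1 →J1  (Se1 fixes effort; stroke away)
b4 →Sf1  (source Sf1 imposes f)
b0 →J1  (J1 flow already set via bond 4)
b2 →J2  (1-jn J2 has f-setter on 0)
b3 →J2  (J2 flow already set via bond 0)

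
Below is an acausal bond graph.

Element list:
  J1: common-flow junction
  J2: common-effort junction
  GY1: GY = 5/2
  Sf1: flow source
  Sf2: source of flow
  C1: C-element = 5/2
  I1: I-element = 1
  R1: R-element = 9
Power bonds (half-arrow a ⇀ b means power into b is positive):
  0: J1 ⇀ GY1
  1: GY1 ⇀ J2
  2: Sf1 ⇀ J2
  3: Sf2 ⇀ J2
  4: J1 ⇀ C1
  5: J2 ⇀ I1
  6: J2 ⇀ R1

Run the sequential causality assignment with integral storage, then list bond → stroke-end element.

β0 stroke→GY1
β1 stroke→GY1
β2 stroke→Sf1
β3 stroke→Sf2
β4 stroke→J1
β5 stroke→I1
β6 stroke→J2

β2 |Sf1  (Sf1 (Sf) sets flow on bond)
β3 |Sf2  (Sf2 (Sf) sets flow on bond)
β4 |J1  (C1: C, integral causality)
β0 |GY1  (J1 needs exactly one f-in)
β1 |GY1  (GY1: gyrator matches bond 0)
β5 |I1  (prefer integral on I1)
β6 |J2  (closing 0-jn rule on J2)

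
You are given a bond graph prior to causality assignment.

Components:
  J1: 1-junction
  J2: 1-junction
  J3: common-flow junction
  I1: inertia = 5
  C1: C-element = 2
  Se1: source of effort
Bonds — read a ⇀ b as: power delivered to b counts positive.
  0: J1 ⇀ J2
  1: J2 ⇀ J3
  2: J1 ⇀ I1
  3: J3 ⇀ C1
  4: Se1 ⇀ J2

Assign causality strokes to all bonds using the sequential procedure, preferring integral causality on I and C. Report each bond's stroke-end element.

β0 |J1
β1 |J2
β2 |I1
β3 |J3
β4 |J2

b4 |J2  (Se1: effort source, stroke at far end)
b2 |I1  (I1 integral (f out))
b0 |J1  (J1 flow already set via bond 2)
b1 |J2  (common-f at J2 fixed by 0)
b3 |J3  (J3 flow already set via bond 1)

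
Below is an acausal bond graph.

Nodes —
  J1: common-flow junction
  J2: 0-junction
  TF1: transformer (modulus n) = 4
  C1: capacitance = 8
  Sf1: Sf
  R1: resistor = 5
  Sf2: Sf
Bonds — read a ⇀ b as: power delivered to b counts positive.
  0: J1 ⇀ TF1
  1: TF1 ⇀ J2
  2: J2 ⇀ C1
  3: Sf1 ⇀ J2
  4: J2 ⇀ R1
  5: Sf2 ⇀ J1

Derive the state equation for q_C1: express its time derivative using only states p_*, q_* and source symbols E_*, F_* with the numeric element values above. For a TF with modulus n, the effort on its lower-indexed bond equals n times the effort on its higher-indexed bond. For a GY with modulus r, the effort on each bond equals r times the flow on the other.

dq_C1/dt = F_Sf1 + 4*F_Sf2 - q_C1/40

b3 stroke at Sf1  (Sf1 (Sf) sets flow on bond)
b5 stroke at Sf2  (Sf2: flow source, stroke at near end)
b0 stroke at J1  (J1: bond 5 brought flow, rest push out)
b1 stroke at TF1  (through TF1, causality passes straight; one stroke at TF1)
b2 stroke at J2  (prefer integral on C1)
b4 stroke at R1  (J2: bond 2 brought effort, rest push out)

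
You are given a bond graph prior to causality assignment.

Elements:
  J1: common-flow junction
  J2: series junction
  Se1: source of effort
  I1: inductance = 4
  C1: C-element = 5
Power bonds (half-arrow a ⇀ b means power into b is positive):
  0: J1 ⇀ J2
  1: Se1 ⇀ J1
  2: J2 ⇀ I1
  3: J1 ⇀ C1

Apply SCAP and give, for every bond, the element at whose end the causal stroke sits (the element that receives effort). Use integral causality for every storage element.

β1 →J1  (Se1: effort source, stroke at far end)
β2 →I1  (I1 integral (f out))
β0 →J2  (1-jn J2 has f-setter on 2)
β3 →J1  (J1 flow already set via bond 0)

β0 stroke at J2
β1 stroke at J1
β2 stroke at I1
β3 stroke at J1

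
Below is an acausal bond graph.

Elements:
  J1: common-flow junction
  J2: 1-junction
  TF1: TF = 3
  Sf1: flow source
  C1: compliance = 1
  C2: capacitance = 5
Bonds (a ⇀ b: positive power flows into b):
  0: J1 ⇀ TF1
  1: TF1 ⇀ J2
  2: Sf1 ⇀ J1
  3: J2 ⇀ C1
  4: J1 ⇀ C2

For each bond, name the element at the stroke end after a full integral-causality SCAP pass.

β2 stroke at Sf1  (source Sf1 imposes f)
β0 stroke at J1  (common-f at J1 fixed by 2)
β4 stroke at J1  (common-f at J1 fixed by 2)
β1 stroke at TF1  (through TF1, causality passes straight; one stroke at TF1)
β3 stroke at J2  (1-jn J2 has f-setter on 1)

#0 →J1
#1 →TF1
#2 →Sf1
#3 →J2
#4 →J1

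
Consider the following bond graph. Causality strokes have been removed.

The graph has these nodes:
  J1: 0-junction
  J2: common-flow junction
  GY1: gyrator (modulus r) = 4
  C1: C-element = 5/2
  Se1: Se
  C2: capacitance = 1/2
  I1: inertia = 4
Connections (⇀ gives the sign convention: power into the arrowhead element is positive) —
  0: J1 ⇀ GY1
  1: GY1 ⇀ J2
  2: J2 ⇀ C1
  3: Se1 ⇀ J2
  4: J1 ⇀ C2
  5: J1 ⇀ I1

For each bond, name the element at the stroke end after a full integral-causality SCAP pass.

β0 →GY1
β1 →GY1
β2 →J2
β3 →J2
β4 →J1
β5 →I1

b3 stroke→J2  (Se1 (Se) sets effort on bond)
b2 stroke→J2  (C1: C, integral causality)
b1 stroke→GY1  (only one flow-in slot at J2)
b0 stroke→GY1  (through GY1, causality inverts; strokes same side of GY1)
b4 stroke→J1  (prefer integral on C2)
b5 stroke→I1  (J1: bond 4 brought effort, rest push out)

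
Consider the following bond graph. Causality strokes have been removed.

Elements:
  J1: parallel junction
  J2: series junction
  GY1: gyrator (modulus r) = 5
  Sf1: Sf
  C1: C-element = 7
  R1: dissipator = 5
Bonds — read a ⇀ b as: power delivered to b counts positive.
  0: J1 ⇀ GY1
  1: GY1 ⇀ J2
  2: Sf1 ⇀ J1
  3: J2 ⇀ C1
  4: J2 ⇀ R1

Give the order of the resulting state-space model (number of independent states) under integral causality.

1  (C1 all integral)

#2 stroke→Sf1  (Sf1 fixes flow; stroke at Sf1)
#0 stroke→J1  (only one effort-in slot at J1)
#1 stroke→J2  (GY1: gyrator matches bond 0)
#3 stroke→J2  (C1: C, integral causality)
#4 stroke→R1  (closing 1-jn rule on J2)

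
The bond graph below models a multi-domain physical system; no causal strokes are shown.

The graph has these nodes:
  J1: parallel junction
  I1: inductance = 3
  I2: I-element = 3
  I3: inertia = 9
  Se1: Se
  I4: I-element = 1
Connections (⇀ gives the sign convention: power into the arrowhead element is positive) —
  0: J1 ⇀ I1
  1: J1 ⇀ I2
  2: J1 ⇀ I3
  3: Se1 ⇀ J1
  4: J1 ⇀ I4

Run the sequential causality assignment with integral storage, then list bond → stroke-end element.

#3 stroke at J1  (source Se1 imposes e)
#0 stroke at I1  (common-e at J1 fixed by 3)
#1 stroke at I2  (J1: bond 3 brought effort, rest push out)
#2 stroke at I3  (common-e at J1 fixed by 3)
#4 stroke at I4  (common-e at J1 fixed by 3)

b0 |I1
b1 |I2
b2 |I3
b3 |J1
b4 |I4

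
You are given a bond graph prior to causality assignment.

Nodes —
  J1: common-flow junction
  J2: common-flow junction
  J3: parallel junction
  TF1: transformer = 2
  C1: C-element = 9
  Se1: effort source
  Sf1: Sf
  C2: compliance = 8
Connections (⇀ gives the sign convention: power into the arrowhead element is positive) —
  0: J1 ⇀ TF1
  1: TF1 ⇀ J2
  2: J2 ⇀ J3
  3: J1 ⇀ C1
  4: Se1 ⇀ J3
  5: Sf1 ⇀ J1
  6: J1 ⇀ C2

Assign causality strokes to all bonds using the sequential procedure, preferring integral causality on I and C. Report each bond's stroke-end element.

b4 →J3  (Se1: effort source, stroke at far end)
b5 →Sf1  (Sf1 fixes flow; stroke at Sf1)
b0 →J1  (J1: bond 5 brought flow, rest push out)
b3 →J1  (J1 flow already set via bond 5)
b6 →J1  (1-jn J1 has f-setter on 5)
b2 →J2  (common-e at J3 fixed by 4)
b1 →TF1  (TF TF1: opposite of bond 0)

#0 stroke→J1
#1 stroke→TF1
#2 stroke→J2
#3 stroke→J1
#4 stroke→J3
#5 stroke→Sf1
#6 stroke→J1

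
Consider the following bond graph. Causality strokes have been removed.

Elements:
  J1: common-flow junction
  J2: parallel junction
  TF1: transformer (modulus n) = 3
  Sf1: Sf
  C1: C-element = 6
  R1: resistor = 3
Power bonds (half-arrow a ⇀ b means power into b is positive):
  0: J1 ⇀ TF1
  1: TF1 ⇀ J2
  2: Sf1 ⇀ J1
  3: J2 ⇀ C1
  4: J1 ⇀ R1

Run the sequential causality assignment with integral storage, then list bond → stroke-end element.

bond 0 stroke→J1
bond 1 stroke→TF1
bond 2 stroke→Sf1
bond 3 stroke→J2
bond 4 stroke→J1

β2 →Sf1  (source Sf1 imposes f)
β0 →J1  (J1: bond 2 brought flow, rest push out)
β4 →J1  (common-f at J1 fixed by 2)
β1 →TF1  (through TF1, causality passes straight; one stroke at TF1)
β3 →J2  (closing 0-jn rule on J2)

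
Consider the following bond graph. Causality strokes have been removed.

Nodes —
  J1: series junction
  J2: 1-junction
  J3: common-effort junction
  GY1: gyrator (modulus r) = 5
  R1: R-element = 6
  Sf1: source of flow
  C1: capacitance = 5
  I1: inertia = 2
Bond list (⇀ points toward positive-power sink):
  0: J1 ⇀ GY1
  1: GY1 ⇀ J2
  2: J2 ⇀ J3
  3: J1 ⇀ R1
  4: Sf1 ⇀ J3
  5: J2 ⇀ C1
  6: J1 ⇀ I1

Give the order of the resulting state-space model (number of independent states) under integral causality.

2  (C1, I1 all integral)

b4 stroke at Sf1  (Sf1: flow source, stroke at near end)
b2 stroke at J3  (only one effort-in slot at J3)
b1 stroke at J2  (J2: bond 2 brought flow, rest push out)
b5 stroke at J2  (J2 flow already set via bond 2)
b0 stroke at J1  (GY1 both-in/both-out from 1)
b6 stroke at I1  (I1 integral (f out))
b3 stroke at J1  (J1 flow already set via bond 6)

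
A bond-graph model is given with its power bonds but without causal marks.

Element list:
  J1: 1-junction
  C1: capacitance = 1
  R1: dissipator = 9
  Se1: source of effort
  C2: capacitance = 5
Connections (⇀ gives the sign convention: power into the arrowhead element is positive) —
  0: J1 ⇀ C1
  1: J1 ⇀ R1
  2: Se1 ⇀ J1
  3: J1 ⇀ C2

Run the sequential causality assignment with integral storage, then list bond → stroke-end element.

#0 stroke→J1
#1 stroke→R1
#2 stroke→J1
#3 stroke→J1

#2 →J1  (source Se1 imposes e)
#0 →J1  (C1: C, integral causality)
#3 →J1  (C2 integral (e out))
#1 →R1  (J1: last free bond brings flow in)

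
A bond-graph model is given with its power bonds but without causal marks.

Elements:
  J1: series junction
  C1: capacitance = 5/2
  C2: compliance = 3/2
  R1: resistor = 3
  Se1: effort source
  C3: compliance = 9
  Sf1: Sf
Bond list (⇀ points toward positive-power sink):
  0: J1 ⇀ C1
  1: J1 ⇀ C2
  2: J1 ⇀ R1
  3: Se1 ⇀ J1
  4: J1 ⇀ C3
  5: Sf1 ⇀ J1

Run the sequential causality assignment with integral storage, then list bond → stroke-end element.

#0 stroke at J1
#1 stroke at J1
#2 stroke at J1
#3 stroke at J1
#4 stroke at J1
#5 stroke at Sf1

b3 stroke→J1  (Se1 fixes effort; stroke away)
b5 stroke→Sf1  (Sf1 fixes flow; stroke at Sf1)
b0 stroke→J1  (J1: bond 5 brought flow, rest push out)
b1 stroke→J1  (J1 flow already set via bond 5)
b2 stroke→J1  (common-f at J1 fixed by 5)
b4 stroke→J1  (J1: bond 5 brought flow, rest push out)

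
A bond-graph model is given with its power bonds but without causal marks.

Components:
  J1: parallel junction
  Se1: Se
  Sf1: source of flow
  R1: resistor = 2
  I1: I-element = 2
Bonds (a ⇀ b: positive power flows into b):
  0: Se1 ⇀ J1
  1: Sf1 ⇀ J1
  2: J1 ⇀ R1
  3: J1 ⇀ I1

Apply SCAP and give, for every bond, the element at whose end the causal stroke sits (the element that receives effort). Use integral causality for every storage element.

#0 |J1  (Se1: effort source, stroke at far end)
#1 |Sf1  (Sf1 (Sf) sets flow on bond)
#2 |R1  (0-jn J1 has e-setter on 0)
#3 |I1  (J1: bond 0 brought effort, rest push out)

β0 stroke at J1
β1 stroke at Sf1
β2 stroke at R1
β3 stroke at I1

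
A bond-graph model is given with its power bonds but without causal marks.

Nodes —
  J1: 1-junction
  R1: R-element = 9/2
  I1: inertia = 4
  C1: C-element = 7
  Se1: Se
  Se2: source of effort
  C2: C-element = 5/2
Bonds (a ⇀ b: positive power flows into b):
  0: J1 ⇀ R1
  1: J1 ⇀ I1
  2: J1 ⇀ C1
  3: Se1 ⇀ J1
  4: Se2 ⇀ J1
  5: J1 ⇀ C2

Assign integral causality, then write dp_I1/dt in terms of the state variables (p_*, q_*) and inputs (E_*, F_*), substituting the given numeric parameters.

b3 stroke→J1  (Se1 (Se) sets effort on bond)
b4 stroke→J1  (source Se2 imposes e)
b1 stroke→I1  (I1: I, integral causality)
b0 stroke→J1  (J1 flow already set via bond 1)
b2 stroke→J1  (J1 flow already set via bond 1)
b5 stroke→J1  (J1: bond 1 brought flow, rest push out)

dp_I1/dt = E_Se1 + E_Se2 - 9*p_I1/8 - q_C1/7 - 2*q_C2/5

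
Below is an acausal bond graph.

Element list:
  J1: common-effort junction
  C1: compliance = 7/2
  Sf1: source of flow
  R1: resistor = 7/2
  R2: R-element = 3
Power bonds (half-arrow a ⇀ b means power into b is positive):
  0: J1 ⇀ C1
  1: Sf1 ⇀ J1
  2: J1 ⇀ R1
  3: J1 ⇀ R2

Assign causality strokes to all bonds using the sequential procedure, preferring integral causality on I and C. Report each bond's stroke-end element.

bond 1 →Sf1  (Sf1 fixes flow; stroke at Sf1)
bond 0 →J1  (C1 outputs effort q/C1)
bond 2 →R1  (0-jn J1 has e-setter on 0)
bond 3 →R2  (0-jn J1 has e-setter on 0)

#0 →J1
#1 →Sf1
#2 →R1
#3 →R2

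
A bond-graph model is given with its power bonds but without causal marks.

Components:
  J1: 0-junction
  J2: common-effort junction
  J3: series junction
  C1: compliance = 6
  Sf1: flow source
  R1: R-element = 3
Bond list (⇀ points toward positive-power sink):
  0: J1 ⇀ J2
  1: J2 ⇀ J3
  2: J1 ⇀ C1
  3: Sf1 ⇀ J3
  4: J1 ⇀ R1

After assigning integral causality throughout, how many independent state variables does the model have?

1  (C1 all integral)

bond 3 →Sf1  (Sf1 (Sf) sets flow on bond)
bond 1 →J3  (J3: bond 3 brought flow, rest push out)
bond 0 →J2  (only one effort-in slot at J2)
bond 2 →J1  (prefer integral on C1)
bond 4 →R1  (common-e at J1 fixed by 2)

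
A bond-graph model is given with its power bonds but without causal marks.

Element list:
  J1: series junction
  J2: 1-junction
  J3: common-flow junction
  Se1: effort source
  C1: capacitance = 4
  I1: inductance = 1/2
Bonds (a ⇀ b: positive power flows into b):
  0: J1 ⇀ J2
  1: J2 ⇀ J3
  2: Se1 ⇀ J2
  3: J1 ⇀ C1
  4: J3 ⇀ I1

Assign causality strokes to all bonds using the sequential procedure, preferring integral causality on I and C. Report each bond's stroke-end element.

b0 stroke at J2
b1 stroke at J3
b2 stroke at J2
b3 stroke at J1
b4 stroke at I1

#2 stroke at J2  (Se1 fixes effort; stroke away)
#3 stroke at J1  (C1: C, integral causality)
#0 stroke at J2  (J1: last free bond brings flow in)
#1 stroke at J3  (J2: last free bond brings flow in)
#4 stroke at I1  (J3: last free bond brings flow in)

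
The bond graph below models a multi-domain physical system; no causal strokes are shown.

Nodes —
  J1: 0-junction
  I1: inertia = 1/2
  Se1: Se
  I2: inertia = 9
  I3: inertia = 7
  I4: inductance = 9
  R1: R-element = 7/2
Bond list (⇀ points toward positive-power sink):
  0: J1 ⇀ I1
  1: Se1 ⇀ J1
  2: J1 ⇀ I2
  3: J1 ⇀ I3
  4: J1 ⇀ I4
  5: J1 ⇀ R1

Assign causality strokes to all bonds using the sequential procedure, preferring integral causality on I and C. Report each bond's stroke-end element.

#1 →J1  (Se1: effort source, stroke at far end)
#0 →I1  (0-jn J1 has e-setter on 1)
#2 →I2  (J1 effort already set via bond 1)
#3 →I3  (0-jn J1 has e-setter on 1)
#4 →I4  (J1 effort already set via bond 1)
#5 →R1  (common-e at J1 fixed by 1)

β0 →I1
β1 →J1
β2 →I2
β3 →I3
β4 →I4
β5 →R1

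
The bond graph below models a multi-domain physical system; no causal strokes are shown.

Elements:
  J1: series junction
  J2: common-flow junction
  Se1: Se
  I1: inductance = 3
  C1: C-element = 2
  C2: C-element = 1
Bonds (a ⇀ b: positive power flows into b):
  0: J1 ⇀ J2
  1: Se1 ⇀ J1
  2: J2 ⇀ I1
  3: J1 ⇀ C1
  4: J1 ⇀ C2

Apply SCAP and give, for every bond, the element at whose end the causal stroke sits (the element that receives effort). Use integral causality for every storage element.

β0 stroke→J2
β1 stroke→J1
β2 stroke→I1
β3 stroke→J1
β4 stroke→J1

b1 stroke at J1  (source Se1 imposes e)
b2 stroke at I1  (I1: I, integral causality)
b0 stroke at J2  (J2: bond 2 brought flow, rest push out)
b3 stroke at J1  (J1 flow already set via bond 0)
b4 stroke at J1  (J1: bond 0 brought flow, rest push out)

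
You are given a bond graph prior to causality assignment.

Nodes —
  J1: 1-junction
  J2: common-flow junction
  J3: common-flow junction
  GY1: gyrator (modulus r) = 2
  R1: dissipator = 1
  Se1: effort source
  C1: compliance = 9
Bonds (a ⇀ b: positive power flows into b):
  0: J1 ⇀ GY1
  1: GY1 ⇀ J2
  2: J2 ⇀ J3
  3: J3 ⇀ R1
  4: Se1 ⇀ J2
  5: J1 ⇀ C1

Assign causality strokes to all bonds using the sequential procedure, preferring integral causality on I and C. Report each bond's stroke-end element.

#4 →J2  (Se1 fixes effort; stroke away)
#5 →J1  (C1 outputs effort q/C1)
#0 →GY1  (closing 1-jn rule on J1)
#1 →GY1  (GY GY1: same side as bond 0)
#2 →J2  (J2 flow already set via bond 1)
#3 →J3  (common-f at J3 fixed by 2)

b0 stroke→GY1
b1 stroke→GY1
b2 stroke→J2
b3 stroke→J3
b4 stroke→J2
b5 stroke→J1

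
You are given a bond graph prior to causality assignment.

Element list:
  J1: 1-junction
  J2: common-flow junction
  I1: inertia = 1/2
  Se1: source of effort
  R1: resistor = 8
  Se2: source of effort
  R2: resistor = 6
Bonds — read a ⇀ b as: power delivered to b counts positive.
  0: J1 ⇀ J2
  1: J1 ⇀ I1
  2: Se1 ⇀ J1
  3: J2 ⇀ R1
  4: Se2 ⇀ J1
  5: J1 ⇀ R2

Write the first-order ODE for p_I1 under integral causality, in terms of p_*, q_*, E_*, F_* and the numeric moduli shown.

dp_I1/dt = E_Se1 + E_Se2 - 28*p_I1

β2 →J1  (Se1: effort source, stroke at far end)
β4 →J1  (Se2: effort source, stroke at far end)
β1 →I1  (I1 integral (f out))
β0 →J1  (1-jn J1 has f-setter on 1)
β5 →J1  (1-jn J1 has f-setter on 1)
β3 →J2  (J2 flow already set via bond 0)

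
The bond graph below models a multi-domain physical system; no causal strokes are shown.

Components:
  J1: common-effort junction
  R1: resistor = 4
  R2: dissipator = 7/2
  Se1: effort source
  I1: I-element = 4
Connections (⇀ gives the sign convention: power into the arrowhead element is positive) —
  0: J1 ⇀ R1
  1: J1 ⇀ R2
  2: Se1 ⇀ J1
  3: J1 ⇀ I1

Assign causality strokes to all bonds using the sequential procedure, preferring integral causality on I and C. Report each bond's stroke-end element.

b0 →R1
b1 →R2
b2 →J1
b3 →I1

bond 2 →J1  (source Se1 imposes e)
bond 0 →R1  (J1 effort already set via bond 2)
bond 1 →R2  (J1: bond 2 brought effort, rest push out)
bond 3 →I1  (J1 effort already set via bond 2)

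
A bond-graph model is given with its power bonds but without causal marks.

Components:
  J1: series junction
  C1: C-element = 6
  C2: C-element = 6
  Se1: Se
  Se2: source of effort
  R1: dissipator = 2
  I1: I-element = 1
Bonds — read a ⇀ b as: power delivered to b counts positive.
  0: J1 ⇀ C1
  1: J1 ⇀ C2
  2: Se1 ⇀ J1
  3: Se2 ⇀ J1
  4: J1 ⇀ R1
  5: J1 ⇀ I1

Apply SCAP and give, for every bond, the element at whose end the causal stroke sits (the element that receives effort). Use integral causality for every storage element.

bond 2 stroke→J1  (Se1 fixes effort; stroke away)
bond 3 stroke→J1  (Se2 (Se) sets effort on bond)
bond 0 stroke→J1  (C1: C, integral causality)
bond 1 stroke→J1  (C2 integral (e out))
bond 5 stroke→I1  (I1 integral (f out))
bond 4 stroke→J1  (J1 flow already set via bond 5)

#0 stroke at J1
#1 stroke at J1
#2 stroke at J1
#3 stroke at J1
#4 stroke at J1
#5 stroke at I1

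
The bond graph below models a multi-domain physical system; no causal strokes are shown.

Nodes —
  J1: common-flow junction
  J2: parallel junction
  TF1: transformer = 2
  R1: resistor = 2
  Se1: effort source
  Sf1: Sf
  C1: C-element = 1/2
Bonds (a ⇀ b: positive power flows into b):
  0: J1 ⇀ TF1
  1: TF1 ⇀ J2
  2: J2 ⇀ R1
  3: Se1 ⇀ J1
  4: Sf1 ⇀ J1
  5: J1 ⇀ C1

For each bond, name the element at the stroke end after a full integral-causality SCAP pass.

b3 stroke→J1  (Se1 fixes effort; stroke away)
b4 stroke→Sf1  (Sf1 fixes flow; stroke at Sf1)
b0 stroke→J1  (1-jn J1 has f-setter on 4)
b5 stroke→J1  (J1 flow already set via bond 4)
b1 stroke→TF1  (through TF1, causality passes straight; one stroke at TF1)
b2 stroke→J2  (closing 0-jn rule on J2)

bond 0 →J1
bond 1 →TF1
bond 2 →J2
bond 3 →J1
bond 4 →Sf1
bond 5 →J1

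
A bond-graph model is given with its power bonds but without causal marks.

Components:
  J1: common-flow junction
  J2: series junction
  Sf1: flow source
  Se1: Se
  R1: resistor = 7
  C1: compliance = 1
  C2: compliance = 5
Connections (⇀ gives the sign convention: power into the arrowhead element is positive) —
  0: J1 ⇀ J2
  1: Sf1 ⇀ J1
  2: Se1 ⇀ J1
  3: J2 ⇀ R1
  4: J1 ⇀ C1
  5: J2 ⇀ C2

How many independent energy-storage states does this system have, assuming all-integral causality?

2  (C1, C2 all integral)

#1 stroke→Sf1  (source Sf1 imposes f)
#2 stroke→J1  (Se1: effort source, stroke at far end)
#0 stroke→J1  (J1 flow already set via bond 1)
#4 stroke→J1  (1-jn J1 has f-setter on 1)
#3 stroke→J2  (J2 flow already set via bond 0)
#5 stroke→J2  (1-jn J2 has f-setter on 0)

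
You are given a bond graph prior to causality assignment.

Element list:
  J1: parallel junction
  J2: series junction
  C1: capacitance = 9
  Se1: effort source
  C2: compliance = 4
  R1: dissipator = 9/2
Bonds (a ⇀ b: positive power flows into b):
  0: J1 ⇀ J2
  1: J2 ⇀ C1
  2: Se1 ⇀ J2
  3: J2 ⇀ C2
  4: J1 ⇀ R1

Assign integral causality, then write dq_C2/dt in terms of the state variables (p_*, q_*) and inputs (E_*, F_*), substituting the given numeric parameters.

#2 stroke→J2  (Se1 (Se) sets effort on bond)
#1 stroke→J2  (prefer integral on C1)
#3 stroke→J2  (prefer integral on C2)
#0 stroke→J1  (J2 needs exactly one f-in)
#4 stroke→R1  (J1 effort already set via bond 0)

dq_C2/dt = 2*E_Se1/9 - 2*q_C1/81 - q_C2/18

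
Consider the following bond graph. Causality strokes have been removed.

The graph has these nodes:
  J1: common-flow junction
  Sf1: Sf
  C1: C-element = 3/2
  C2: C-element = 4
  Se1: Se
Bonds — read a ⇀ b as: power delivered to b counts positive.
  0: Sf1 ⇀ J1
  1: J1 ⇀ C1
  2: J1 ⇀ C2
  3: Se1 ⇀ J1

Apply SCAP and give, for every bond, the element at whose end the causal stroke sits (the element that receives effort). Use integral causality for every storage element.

b0 stroke→Sf1  (Sf1 (Sf) sets flow on bond)
b3 stroke→J1  (Se1 (Se) sets effort on bond)
b1 stroke→J1  (common-f at J1 fixed by 0)
b2 stroke→J1  (J1: bond 0 brought flow, rest push out)

β0 stroke at Sf1
β1 stroke at J1
β2 stroke at J1
β3 stroke at J1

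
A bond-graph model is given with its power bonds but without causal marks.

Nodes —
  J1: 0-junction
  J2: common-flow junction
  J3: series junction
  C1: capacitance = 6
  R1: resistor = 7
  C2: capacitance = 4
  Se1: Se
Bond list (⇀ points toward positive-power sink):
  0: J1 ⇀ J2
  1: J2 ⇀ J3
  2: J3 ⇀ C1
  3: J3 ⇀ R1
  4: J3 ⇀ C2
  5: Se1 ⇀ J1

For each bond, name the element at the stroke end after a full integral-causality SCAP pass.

β5 |J1  (Se1 fixes effort; stroke away)
β0 |J2  (J1: bond 5 brought effort, rest push out)
β1 |J3  (only one flow-in slot at J2)
β2 |J3  (C1 outputs effort q/C1)
β4 |J3  (C2 integral (e out))
β3 |R1  (closing 1-jn rule on J3)

bond 0 stroke→J2
bond 1 stroke→J3
bond 2 stroke→J3
bond 3 stroke→R1
bond 4 stroke→J3
bond 5 stroke→J1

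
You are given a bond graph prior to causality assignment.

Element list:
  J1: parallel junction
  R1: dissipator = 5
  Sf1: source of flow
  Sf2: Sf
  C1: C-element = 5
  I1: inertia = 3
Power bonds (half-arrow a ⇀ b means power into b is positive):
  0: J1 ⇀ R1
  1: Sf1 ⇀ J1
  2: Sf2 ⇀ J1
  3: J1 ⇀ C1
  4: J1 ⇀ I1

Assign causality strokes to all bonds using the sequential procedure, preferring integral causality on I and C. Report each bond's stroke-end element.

#0 stroke→R1
#1 stroke→Sf1
#2 stroke→Sf2
#3 stroke→J1
#4 stroke→I1

bond 1 →Sf1  (Sf1: flow source, stroke at near end)
bond 2 →Sf2  (Sf2 fixes flow; stroke at Sf2)
bond 3 →J1  (C1: C, integral causality)
bond 0 →R1  (J1: bond 3 brought effort, rest push out)
bond 4 →I1  (J1 effort already set via bond 3)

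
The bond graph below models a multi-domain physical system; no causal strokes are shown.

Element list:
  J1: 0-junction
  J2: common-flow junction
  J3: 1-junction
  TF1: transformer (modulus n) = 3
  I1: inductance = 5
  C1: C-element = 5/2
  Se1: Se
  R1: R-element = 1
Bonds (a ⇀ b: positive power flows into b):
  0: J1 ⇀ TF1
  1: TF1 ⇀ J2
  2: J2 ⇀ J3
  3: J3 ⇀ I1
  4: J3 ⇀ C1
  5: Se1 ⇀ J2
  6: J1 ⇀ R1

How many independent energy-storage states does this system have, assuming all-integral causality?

2  (C1, I1 all integral)

β5 stroke at J2  (Se1: effort source, stroke at far end)
β3 stroke at I1  (I1 outputs flow p/I1)
β2 stroke at J3  (1-jn J3 has f-setter on 3)
β4 stroke at J3  (1-jn J3 has f-setter on 3)
β1 stroke at J2  (common-f at J2 fixed by 2)
β0 stroke at TF1  (TF TF1: opposite of bond 1)
β6 stroke at J1  (J1 needs exactly one e-in)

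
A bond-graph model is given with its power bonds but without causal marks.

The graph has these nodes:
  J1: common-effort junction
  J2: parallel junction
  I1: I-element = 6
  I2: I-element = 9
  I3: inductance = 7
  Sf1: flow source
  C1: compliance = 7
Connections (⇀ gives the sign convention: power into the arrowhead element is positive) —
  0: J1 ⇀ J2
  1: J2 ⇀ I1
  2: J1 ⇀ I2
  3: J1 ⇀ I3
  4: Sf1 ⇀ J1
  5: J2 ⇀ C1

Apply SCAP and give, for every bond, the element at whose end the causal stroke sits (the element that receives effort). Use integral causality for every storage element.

#4 stroke at Sf1  (source Sf1 imposes f)
#1 stroke at I1  (prefer integral on I1)
#2 stroke at I2  (I2 outputs flow p/I2)
#3 stroke at I3  (I3 outputs flow p/I3)
#0 stroke at J1  (J1 needs exactly one e-in)
#5 stroke at J2  (J2: last free bond brings effort in)

β0 →J1
β1 →I1
β2 →I2
β3 →I3
β4 →Sf1
β5 →J2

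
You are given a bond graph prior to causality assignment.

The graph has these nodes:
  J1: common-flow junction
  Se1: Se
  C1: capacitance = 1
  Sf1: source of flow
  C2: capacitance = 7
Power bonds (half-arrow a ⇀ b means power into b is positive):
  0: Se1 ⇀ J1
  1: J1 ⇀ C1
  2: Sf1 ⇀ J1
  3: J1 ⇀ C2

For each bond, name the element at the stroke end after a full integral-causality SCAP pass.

β0 stroke at J1  (Se1 (Se) sets effort on bond)
β2 stroke at Sf1  (Sf1 (Sf) sets flow on bond)
β1 stroke at J1  (1-jn J1 has f-setter on 2)
β3 stroke at J1  (common-f at J1 fixed by 2)

bond 0 →J1
bond 1 →J1
bond 2 →Sf1
bond 3 →J1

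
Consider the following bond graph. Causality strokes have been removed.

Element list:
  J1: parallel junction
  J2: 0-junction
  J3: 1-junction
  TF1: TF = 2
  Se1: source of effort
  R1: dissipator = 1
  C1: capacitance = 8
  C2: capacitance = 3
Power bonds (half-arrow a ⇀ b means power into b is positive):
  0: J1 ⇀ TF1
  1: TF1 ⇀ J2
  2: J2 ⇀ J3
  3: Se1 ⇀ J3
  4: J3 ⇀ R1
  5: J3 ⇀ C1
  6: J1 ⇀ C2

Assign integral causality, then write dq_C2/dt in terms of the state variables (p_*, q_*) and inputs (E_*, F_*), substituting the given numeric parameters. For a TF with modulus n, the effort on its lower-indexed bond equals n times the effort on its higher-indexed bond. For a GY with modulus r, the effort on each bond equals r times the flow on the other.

dq_C2/dt = -E_Se1/2 + q_C1/16 - q_C2/12

bond 3 stroke→J3  (source Se1 imposes e)
bond 5 stroke→J3  (prefer integral on C1)
bond 6 stroke→J1  (C2 integral (e out))
bond 0 stroke→TF1  (J1 effort already set via bond 6)
bond 1 stroke→J2  (TF1 one-in-one-out from 0)
bond 2 stroke→J3  (J2: bond 1 brought effort, rest push out)
bond 4 stroke→R1  (only one flow-in slot at J3)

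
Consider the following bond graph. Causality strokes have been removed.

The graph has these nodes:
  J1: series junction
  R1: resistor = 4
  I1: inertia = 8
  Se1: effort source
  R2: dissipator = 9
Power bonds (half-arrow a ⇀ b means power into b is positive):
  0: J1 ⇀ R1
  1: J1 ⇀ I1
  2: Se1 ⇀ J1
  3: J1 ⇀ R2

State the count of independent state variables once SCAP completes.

bond 2 stroke→J1  (Se1: effort source, stroke at far end)
bond 1 stroke→I1  (I1 integral (f out))
bond 0 stroke→J1  (J1: bond 1 brought flow, rest push out)
bond 3 stroke→J1  (1-jn J1 has f-setter on 1)

1  (I1 all integral)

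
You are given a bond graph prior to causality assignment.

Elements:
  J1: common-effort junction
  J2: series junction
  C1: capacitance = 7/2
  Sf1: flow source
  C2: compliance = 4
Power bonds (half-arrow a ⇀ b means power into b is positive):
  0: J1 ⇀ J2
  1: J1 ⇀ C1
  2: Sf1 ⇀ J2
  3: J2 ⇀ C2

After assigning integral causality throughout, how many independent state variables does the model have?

β2 |Sf1  (Sf1 fixes flow; stroke at Sf1)
β0 |J2  (1-jn J2 has f-setter on 2)
β3 |J2  (common-f at J2 fixed by 2)
β1 |J1  (only one effort-in slot at J1)

2  (C1, C2 all integral)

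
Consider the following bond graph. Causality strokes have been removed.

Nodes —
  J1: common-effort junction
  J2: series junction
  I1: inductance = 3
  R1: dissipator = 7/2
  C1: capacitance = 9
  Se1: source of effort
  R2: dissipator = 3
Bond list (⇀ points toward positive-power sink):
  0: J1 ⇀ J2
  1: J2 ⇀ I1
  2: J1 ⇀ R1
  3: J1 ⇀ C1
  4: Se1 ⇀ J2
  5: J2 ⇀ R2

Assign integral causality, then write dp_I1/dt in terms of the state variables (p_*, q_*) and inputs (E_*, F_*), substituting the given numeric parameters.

dp_I1/dt = E_Se1 - p_I1 + q_C1/9

β4 stroke at J2  (Se1 (Se) sets effort on bond)
β1 stroke at I1  (prefer integral on I1)
β0 stroke at J2  (common-f at J2 fixed by 1)
β5 stroke at J2  (1-jn J2 has f-setter on 1)
β3 stroke at J1  (C1: C, integral causality)
β2 stroke at R1  (J1 effort already set via bond 3)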